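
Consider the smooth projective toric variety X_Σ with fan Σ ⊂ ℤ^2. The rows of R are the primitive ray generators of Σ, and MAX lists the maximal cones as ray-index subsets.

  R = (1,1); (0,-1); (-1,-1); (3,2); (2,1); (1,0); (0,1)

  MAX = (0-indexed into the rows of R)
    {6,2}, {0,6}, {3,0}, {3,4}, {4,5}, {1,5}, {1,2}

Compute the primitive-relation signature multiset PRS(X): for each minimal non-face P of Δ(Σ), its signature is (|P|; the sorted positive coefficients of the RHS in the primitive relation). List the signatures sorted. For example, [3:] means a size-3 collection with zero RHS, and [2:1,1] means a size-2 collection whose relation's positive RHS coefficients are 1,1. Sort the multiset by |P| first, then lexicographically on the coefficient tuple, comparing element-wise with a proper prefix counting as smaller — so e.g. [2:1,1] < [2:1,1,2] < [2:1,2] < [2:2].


|primitive collections| = 14. Relations:

  P = {0,2}:  v_{0} + v_{2} = 0  →  sig = [2:]
  P = {1,6}:  v_{1} + v_{6} = 0  →  sig = [2:]
  P = {0,1}:  v_{0} + v_{1} = v_{5}  →  sig = [2:1]
  P = {0,4}:  v_{0} + v_{4} = v_{3}  →  sig = [2:1]
  P = {0,5}:  v_{0} + v_{5} = v_{4}  →  sig = [2:1]
  P = {2,3}:  v_{2} + v_{3} = v_{4}  →  sig = [2:1]
  P = {2,4}:  v_{2} + v_{4} = v_{5}  →  sig = [2:1]
  P = {2,5}:  v_{2} + v_{5} = v_{1}  →  sig = [2:1]
  P = {5,6}:  v_{5} + v_{6} = v_{0}  →  sig = [2:1]
  P = {1,3}:  v_{1} + v_{3} = v_{4} + v_{5}  →  sig = [2:1,1]
  P = {1,4}:  v_{1} + v_{4} = 2·v_{5}  →  sig = [2:2]
  P = {3,5}:  v_{3} + v_{5} = 2·v_{4}  →  sig = [2:2]
  P = {4,6}:  v_{4} + v_{6} = 2·v_{0}  →  sig = [2:2]
  P = {3,6}:  v_{3} + v_{6} = 3·v_{0}  →  sig = [2:3]

Sorted signature multiset PRS(X):
{ [2:] ×2,  [2:1] ×7,  [2:1,1],  [2:2] ×3,  [2:3] }


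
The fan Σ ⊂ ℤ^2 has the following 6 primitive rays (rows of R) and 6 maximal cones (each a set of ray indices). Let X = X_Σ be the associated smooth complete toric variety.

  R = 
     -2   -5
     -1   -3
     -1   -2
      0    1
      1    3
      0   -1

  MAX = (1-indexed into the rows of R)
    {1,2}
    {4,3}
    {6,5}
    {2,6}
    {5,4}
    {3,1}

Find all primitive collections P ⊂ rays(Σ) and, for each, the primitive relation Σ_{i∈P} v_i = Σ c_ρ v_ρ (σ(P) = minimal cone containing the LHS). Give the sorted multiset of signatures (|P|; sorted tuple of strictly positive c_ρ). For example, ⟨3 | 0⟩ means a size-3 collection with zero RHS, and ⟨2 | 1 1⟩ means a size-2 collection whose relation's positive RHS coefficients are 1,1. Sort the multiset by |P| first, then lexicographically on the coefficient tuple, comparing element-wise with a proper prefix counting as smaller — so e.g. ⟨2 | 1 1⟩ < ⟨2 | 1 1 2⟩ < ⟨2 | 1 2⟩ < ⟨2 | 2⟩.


Σ has 9 primitive collections:

  P = {2,5}:  v_{2} + v_{5} = 0  ⇒ sig = ⟨2 | 0⟩
  P = {4,6}:  v_{4} + v_{6} = 0  ⇒ sig = ⟨2 | 0⟩
  P = {1,5}:  v_{1} + v_{5} = v_{3}  ⇒ sig = ⟨2 | 1⟩
  P = {2,3}:  v_{2} + v_{3} = v_{1}  ⇒ sig = ⟨2 | 1⟩
  P = {2,4}:  v_{2} + v_{4} = v_{3}  ⇒ sig = ⟨2 | 1⟩
  P = {3,5}:  v_{3} + v_{5} = v_{4}  ⇒ sig = ⟨2 | 1⟩
  P = {3,6}:  v_{3} + v_{6} = v_{2}  ⇒ sig = ⟨2 | 1⟩
  P = {1,4}:  v_{1} + v_{4} = 2·v_{3}  ⇒ sig = ⟨2 | 2⟩
  P = {1,6}:  v_{1} + v_{6} = 2·v_{2}  ⇒ sig = ⟨2 | 2⟩

Signatures (|P|; sorted positive RHS coefficients), sorted:
    |P|=2: 9 collections, coeffs (), (), (1), (1), (1), (1), (1), (2), (2)


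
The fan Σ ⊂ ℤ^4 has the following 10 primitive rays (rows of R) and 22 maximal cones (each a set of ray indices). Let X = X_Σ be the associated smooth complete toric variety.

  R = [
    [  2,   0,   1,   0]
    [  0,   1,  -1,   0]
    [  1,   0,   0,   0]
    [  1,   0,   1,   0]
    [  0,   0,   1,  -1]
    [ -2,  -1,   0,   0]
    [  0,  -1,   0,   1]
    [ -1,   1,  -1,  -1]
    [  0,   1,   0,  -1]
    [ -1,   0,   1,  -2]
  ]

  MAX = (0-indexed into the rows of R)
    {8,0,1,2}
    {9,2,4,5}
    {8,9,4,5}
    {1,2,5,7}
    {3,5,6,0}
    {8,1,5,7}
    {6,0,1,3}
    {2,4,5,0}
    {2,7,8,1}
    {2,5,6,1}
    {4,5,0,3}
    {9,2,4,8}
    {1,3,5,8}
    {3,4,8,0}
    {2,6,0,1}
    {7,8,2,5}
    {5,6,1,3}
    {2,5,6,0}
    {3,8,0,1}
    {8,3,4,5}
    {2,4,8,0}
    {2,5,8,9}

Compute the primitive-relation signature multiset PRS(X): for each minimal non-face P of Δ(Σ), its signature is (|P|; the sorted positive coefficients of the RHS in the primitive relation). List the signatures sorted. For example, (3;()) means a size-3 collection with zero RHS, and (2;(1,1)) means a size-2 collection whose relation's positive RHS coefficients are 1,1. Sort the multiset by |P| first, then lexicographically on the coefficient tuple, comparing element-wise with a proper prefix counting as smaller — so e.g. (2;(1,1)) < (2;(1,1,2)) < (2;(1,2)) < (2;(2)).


Minimal non-faces — 17 found among 10 rays, 22 max cones:

  • {6,8}:  v_{6} + v_{8} = 0  →  sig = (2;())
  • {1,4}:  v_{1} + v_{4} = v_{8}  →  sig = (2;(1))
  • {2,3}:  v_{2} + v_{3} = v_{0}  →  sig = (2;(1))
  • {3,7}:  v_{3} + v_{7} = v_{8}  →  sig = (2;(1))
  • {0,7}:  v_{0} + v_{7} = v_{2} + v_{8}  →  sig = (2;(1,1))
  • {4,6}:  v_{4} + v_{6} = v_{0} + v_{5}  →  sig = (2;(1,1))
  • {6,7}:  v_{6} + v_{7} = v_{1} + v_{2} + v_{5}  →  sig = (2;(1,1,1))
  • {6,9}:  v_{6} + v_{9} = v_{2} + v_{4} + v_{5}  →  sig = (2;(1,1,1))
  • {1,9}:  v_{1} + v_{9} = v_{2} + v_{5} + 2·v_{8}  →  sig = (2;(1,1,2))
  • {4,7}:  v_{4} + v_{7} = v_{2} + v_{5} + 2·v_{8}  →  sig = (2;(1,1,2))
  • {0,9}:  v_{0} + v_{9} = v_{2} + 2·v_{4}  →  sig = (2;(1,2))
  • {3,9}:  v_{3} + v_{9} = 2·v_{4}  →  sig = (2;(2))
  • {7,9}:  v_{7} + v_{9} = 2·v_{2} + 2·v_{5} + 3·v_{8}  →  sig = (2;(2,2,3))
  • {0,1,5}:  v_{0} + v_{1} + v_{5} = 0  →  sig = (3;())
  • {0,5,8}:  v_{0} + v_{5} + v_{8} = v_{4}  →  sig = (3;(1))
  • {1,2,5,8}:  v_{1} + v_{2} + v_{5} + v_{8} = v_{7}  →  sig = (4;(1))
  • {2,4,5,8}:  v_{2} + v_{4} + v_{5} + v_{8} = v_{9}  →  sig = (4;(1))

Signatures (|P|; sorted positive RHS coefficients), sorted:
    |P|=2: 13 collections, coeffs (), (1), (1), (1), (1,1), (1,1), (1,1,1), (1,1,1), (1,1,2), (1,1,2), (1,2), (2), (2,2,3)
    |P|=3: 2 collections, coeffs (), (1)
    |P|=4: 2 collections, coeffs (1), (1)


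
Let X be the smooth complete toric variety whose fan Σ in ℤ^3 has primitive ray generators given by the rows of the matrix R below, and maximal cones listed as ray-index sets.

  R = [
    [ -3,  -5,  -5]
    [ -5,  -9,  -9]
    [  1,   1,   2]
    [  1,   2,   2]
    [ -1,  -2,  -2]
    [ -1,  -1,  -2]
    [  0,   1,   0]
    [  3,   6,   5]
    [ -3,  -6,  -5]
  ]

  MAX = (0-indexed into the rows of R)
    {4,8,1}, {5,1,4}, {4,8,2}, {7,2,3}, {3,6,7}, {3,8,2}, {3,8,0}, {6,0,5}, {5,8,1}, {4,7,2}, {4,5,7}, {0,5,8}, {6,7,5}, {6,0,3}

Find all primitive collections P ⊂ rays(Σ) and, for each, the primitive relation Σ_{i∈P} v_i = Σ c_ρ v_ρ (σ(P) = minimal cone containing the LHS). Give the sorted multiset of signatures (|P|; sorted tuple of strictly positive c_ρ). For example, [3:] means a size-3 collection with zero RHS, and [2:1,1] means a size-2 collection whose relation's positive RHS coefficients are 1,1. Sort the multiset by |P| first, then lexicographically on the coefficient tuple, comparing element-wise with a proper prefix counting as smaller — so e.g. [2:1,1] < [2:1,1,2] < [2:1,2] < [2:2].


Minimal non-faces — 16 found among 9 rays, 14 max cones:

  P={2,5}:  v_{2} + v_{5} = 0  so sig = [2:]
  P={3,4}:  v_{3} + v_{4} = 0  so sig = [2:]
  P={7,8}:  v_{7} + v_{8} = 0  so sig = [2:]
  P={0,7}:  v_{0} + v_{7} = v_{6}  so sig = [2:1]
  P={2,6}:  v_{2} + v_{6} = v_{3}  so sig = [2:1]
  P={3,5}:  v_{3} + v_{5} = v_{6}  so sig = [2:1]
  P={4,6}:  v_{4} + v_{6} = v_{5}  so sig = [2:1]
  P={6,8}:  v_{6} + v_{8} = v_{0}  so sig = [2:1]
  P={0,2}:  v_{0} + v_{2} = v_{3} + v_{8}  so sig = [2:1,1]
  P={0,4}:  v_{0} + v_{4} = v_{5} + v_{8}  so sig = [2:1,1]
  P={1,2}:  v_{1} + v_{2} = v_{4} + v_{8}  so sig = [2:1,1]
  P={1,3}:  v_{1} + v_{3} = v_{5} + v_{8}  so sig = [2:1,1]
  P={1,7}:  v_{1} + v_{7} = v_{4} + v_{5}  so sig = [2:1,1]
  P={1,6}:  v_{1} + v_{6} = 2·v_{5} + v_{8}  so sig = [2:1,2]
  P={0,1}:  v_{0} + v_{1} = 2·v_{5} + 2·v_{8}  so sig = [2:2,2]
  P={4,5,8}:  v_{4} + v_{5} + v_{8} = v_{1}  so sig = [3:1]

so the primitive-relation signature multiset is
[[2:], [2:], [2:], [2:1], [2:1], [2:1], [2:1], [2:1], [2:1,1], [2:1,1], [2:1,1], [2:1,1], [2:1,1], [2:1,2], [2:2,2], [3:1]]


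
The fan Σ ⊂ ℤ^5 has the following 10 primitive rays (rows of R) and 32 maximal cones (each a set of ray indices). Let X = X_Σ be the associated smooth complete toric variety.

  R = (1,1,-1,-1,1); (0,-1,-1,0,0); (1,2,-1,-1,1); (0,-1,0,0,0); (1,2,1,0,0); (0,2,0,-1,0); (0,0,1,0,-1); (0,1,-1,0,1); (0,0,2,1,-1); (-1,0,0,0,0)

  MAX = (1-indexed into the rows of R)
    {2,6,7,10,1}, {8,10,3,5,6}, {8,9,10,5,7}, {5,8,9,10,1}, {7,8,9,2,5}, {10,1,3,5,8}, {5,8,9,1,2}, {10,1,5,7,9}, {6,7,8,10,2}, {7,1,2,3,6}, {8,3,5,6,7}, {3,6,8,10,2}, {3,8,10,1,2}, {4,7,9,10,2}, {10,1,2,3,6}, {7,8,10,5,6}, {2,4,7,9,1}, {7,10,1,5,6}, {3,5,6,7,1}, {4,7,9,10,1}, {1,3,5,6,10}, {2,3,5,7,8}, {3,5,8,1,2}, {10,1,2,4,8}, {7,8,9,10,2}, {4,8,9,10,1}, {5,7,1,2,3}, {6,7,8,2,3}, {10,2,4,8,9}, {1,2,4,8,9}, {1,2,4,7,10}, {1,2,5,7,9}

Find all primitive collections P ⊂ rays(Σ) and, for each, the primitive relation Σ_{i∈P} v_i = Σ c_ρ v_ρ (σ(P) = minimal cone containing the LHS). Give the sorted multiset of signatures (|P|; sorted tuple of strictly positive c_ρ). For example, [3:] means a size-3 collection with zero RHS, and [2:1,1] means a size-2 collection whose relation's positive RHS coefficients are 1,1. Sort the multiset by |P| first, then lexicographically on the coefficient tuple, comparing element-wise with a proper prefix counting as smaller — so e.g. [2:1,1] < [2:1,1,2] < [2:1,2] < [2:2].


Σ has 12 primitive collections:

  {3,4}:  v_{3} + v_{4} = v_{1}  so sig = [2:1]
  {3,9}:  v_{3} + v_{9} = v_{5}  so sig = [2:1]
  {4,5}:  v_{4} + v_{5} = v_{1} + v_{9}  so sig = [2:1,1]
  {4,6}:  v_{4} + v_{6} = v_{1} + v_{7} + v_{10}  so sig = [2:1,1,1]
  {6,9}:  v_{6} + v_{9} = v_{5} + v_{7} + v_{10}  so sig = [2:1,1,1]
  {4,7,8}:  v_{4} + v_{7} + v_{8} = 0  so sig = [3:]
  {1,7,8}:  v_{1} + v_{7} + v_{8} = v_{3}  so sig = [3:1]
  {3,7,10}:  v_{3} + v_{7} + v_{10} = v_{6}  so sig = [3:1]
  {2,5,10}:  v_{2} + v_{5} + v_{10} = v_{7} + v_{8}  so sig = [3:1,1]
  {2,5,6}:  v_{2} + v_{5} + v_{6} = v_{3} + 2·v_{7} + v_{8}  so sig = [3:1,1,2]
  {1,6,8}:  v_{1} + v_{6} + v_{8} = 2·v_{3} + v_{10}  so sig = [3:1,2]
  {1,2,9,10}:  v_{1} + v_{2} + v_{9} + v_{10} = 0  so sig = [4:]

Sorted signature multiset PRS(X):
    [2:1]
    [2:1]
    [2:1,1]
    [2:1,1,1]
    [2:1,1,1]
    [3:]
    [3:1]
    [3:1]
    [3:1,1]
    [3:1,1,2]
    [3:1,2]
    [4:]


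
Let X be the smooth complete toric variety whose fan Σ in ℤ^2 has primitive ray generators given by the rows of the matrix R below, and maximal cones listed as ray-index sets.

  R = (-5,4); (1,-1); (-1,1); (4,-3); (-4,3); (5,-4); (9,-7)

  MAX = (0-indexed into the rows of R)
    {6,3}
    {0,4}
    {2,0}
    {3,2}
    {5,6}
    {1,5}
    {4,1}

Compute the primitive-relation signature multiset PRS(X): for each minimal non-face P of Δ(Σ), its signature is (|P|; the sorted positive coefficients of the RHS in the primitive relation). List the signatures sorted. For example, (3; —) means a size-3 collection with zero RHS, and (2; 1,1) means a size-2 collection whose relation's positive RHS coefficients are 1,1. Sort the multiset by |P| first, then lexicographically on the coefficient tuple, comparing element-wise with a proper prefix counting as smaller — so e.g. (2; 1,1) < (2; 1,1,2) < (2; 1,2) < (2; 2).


14 collections generate NE(X_Σ); each relation:

  • {0,5}:  v_{0} + v_{5} = 0 — sig = (2; —)
  • {1,2}:  v_{1} + v_{2} = 0 — sig = (2; —)
  • {3,4}:  v_{3} + v_{4} = 0 — sig = (2; —)
  • {0,1}:  v_{0} + v_{1} = v_{4} — sig = (2; 1)
  • {0,3}:  v_{0} + v_{3} = v_{2} — sig = (2; 1)
  • {0,6}:  v_{0} + v_{6} = v_{3} — sig = (2; 1)
  • {1,3}:  v_{1} + v_{3} = v_{5} — sig = (2; 1)
  • {2,4}:  v_{2} + v_{4} = v_{0} — sig = (2; 1)
  • {2,5}:  v_{2} + v_{5} = v_{3} — sig = (2; 1)
  • {3,5}:  v_{3} + v_{5} = v_{6} — sig = (2; 1)
  • {4,5}:  v_{4} + v_{5} = v_{1} — sig = (2; 1)
  • {4,6}:  v_{4} + v_{6} = v_{5} — sig = (2; 1)
  • {1,6}:  v_{1} + v_{6} = 2·v_{5} — sig = (2; 2)
  • {2,6}:  v_{2} + v_{6} = 2·v_{3} — sig = (2; 2)

Hence PRS(X_Σ) =
[(2; —), (2; —), (2; —), (2; 1), (2; 1), (2; 1), (2; 1), (2; 1), (2; 1), (2; 1), (2; 1), (2; 1), (2; 2), (2; 2)]


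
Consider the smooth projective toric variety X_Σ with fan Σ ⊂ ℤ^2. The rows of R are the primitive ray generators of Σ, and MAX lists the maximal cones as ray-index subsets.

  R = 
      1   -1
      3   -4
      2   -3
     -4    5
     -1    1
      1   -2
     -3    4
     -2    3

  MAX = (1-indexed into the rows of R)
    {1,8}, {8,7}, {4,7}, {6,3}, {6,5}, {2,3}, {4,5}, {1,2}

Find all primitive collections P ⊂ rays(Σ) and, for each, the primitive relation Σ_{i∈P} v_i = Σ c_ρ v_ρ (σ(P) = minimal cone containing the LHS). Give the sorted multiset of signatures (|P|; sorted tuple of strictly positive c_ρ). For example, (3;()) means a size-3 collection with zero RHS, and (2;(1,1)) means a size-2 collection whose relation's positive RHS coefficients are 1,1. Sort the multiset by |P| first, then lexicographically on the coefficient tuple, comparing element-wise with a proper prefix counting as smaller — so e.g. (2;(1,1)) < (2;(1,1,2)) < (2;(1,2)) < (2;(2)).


Minimal non-faces — 20 found among 8 rays, 8 max cones:

  P = {1,5}:  v_{1} + v_{5} = 0  →  sig = (2;())
  P = {2,7}:  v_{2} + v_{7} = 0  →  sig = (2;())
  P = {3,8}:  v_{3} + v_{8} = 0  →  sig = (2;())
  P = {1,3}:  v_{1} + v_{3} = v_{2}  →  sig = (2;(1))
  P = {1,4}:  v_{1} + v_{4} = v_{7}  →  sig = (2;(1))
  P = {1,6}:  v_{1} + v_{6} = v_{3}  →  sig = (2;(1))
  P = {1,7}:  v_{1} + v_{7} = v_{8}  →  sig = (2;(1))
  P = {2,4}:  v_{2} + v_{4} = v_{5}  →  sig = (2;(1))
  P = {2,5}:  v_{2} + v_{5} = v_{3}  →  sig = (2;(1))
  P = {2,8}:  v_{2} + v_{8} = v_{1}  →  sig = (2;(1))
  P = {3,5}:  v_{3} + v_{5} = v_{6}  →  sig = (2;(1))
  P = {3,7}:  v_{3} + v_{7} = v_{5}  →  sig = (2;(1))
  P = {5,7}:  v_{5} + v_{7} = v_{4}  →  sig = (2;(1))
  P = {5,8}:  v_{5} + v_{8} = v_{7}  →  sig = (2;(1))
  P = {6,8}:  v_{6} + v_{8} = v_{5}  →  sig = (2;(1))
  P = {2,6}:  v_{2} + v_{6} = 2·v_{3}  →  sig = (2;(2))
  P = {3,4}:  v_{3} + v_{4} = 2·v_{5}  →  sig = (2;(2))
  P = {4,8}:  v_{4} + v_{8} = 2·v_{7}  →  sig = (2;(2))
  P = {6,7}:  v_{6} + v_{7} = 2·v_{5}  →  sig = (2;(2))
  P = {4,6}:  v_{4} + v_{6} = 3·v_{5}  →  sig = (2;(3))

Hence PRS(X_Σ) =
    (2;())
    (2;())
    (2;())
    (2;(1))
    (2;(1))
    (2;(1))
    (2;(1))
    (2;(1))
    (2;(1))
    (2;(1))
    (2;(1))
    (2;(1))
    (2;(1))
    (2;(1))
    (2;(1))
    (2;(2))
    (2;(2))
    (2;(2))
    (2;(2))
    (2;(3))


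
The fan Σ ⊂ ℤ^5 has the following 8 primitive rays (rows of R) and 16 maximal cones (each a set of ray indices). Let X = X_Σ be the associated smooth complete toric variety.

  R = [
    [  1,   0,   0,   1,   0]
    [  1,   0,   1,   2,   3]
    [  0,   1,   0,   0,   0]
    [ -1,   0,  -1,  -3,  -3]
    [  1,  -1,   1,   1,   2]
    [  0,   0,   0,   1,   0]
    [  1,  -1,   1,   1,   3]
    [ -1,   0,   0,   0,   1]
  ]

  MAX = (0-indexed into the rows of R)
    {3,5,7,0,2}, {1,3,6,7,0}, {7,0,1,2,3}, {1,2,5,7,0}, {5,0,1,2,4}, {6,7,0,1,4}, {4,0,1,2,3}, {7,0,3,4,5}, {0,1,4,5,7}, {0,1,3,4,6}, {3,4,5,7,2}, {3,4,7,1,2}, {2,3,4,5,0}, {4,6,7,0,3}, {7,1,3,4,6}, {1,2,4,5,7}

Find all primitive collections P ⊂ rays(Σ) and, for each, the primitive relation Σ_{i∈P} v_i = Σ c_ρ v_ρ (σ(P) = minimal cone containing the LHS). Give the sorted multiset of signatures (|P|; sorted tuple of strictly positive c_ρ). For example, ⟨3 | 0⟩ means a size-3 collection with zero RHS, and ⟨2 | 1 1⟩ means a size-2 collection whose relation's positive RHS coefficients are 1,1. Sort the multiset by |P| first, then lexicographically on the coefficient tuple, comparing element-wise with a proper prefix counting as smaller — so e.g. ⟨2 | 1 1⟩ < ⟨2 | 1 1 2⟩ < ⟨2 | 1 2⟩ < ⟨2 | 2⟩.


5 collections generate NE(X_Σ); each relation:

  • {5,6}:  v_{5} + v_{6} = v_{0} + v_{4} + v_{7} ; sig = ⟨2 | 1 1 1⟩
  • {2,6}:  v_{2} + v_{6} = 2·v_{1} + v_{3} ; sig = ⟨2 | 1 2⟩
  • {1,3,5}:  v_{1} + v_{3} + v_{5} = 0 ; sig = ⟨3 | 0⟩
  • {0,2,4,7}:  v_{0} + v_{2} + v_{4} + v_{7} = v_{1} ; sig = ⟨4 | 1⟩
  • {0,1,3,4,7}:  v_{0} + v_{1} + v_{3} + v_{4} + v_{7} = v_{6} ; sig = ⟨5 | 1⟩

Hence PRS(X_Σ) =
    ⟨2 | 1 1 1⟩
    ⟨2 | 1 2⟩
    ⟨3 | 0⟩
    ⟨4 | 1⟩
    ⟨5 | 1⟩


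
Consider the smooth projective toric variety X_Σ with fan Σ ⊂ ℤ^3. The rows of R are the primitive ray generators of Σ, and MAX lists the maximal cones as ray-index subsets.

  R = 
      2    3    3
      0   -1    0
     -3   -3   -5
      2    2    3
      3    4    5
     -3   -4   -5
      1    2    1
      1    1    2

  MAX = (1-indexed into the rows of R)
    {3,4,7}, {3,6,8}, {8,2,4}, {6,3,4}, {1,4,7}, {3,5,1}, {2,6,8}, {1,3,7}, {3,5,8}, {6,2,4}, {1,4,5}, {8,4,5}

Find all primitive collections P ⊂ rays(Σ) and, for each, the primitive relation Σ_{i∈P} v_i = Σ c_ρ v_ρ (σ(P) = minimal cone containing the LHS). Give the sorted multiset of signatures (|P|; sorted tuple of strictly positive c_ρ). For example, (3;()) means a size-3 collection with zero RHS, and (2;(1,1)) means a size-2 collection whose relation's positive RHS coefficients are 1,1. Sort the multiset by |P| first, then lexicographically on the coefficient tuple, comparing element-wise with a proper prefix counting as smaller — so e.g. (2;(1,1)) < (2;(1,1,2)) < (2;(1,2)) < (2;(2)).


14 collections generate NE(X_Σ); each relation:

  {5,6}:  v_{5} + v_{6} = 0  ⟹  sig = (2;())
  {1,2}:  v_{1} + v_{2} = v_{4}  ⟹  sig = (2;(1))
  {1,8}:  v_{1} + v_{8} = v_{5}  ⟹  sig = (2;(1))
  {2,3}:  v_{2} + v_{3} = v_{6}  ⟹  sig = (2;(1))
  {7,8}:  v_{7} + v_{8} = v_{1}  ⟹  sig = (2;(1))
  {1,6}:  v_{1} + v_{6} = v_{3} + v_{4}  ⟹  sig = (2;(1,1))
  {2,5}:  v_{2} + v_{5} = v_{4} + v_{8}  ⟹  sig = (2;(1,1))
  {2,7}:  v_{2} + v_{7} = v_{3} + 2·v_{4}  ⟹  sig = (2;(1,2))
  {5,7}:  v_{5} + v_{7} = 2·v_{1}  ⟹  sig = (2;(2))
  {6,7}:  v_{6} + v_{7} = 2·v_{3} + 2·v_{4}  ⟹  sig = (2;(2,2))
  {3,4,8}:  v_{3} + v_{4} + v_{8} = 0  ⟹  sig = (3;())
  {1,3,4}:  v_{1} + v_{3} + v_{4} = v_{7}  ⟹  sig = (3;(1))
  {3,4,5}:  v_{3} + v_{4} + v_{5} = v_{1}  ⟹  sig = (3;(1))
  {4,6,8}:  v_{4} + v_{6} + v_{8} = v_{2}  ⟹  sig = (3;(1))

so the primitive-relation signature multiset is
    (2;())
    (2;(1))
    (2;(1))
    (2;(1))
    (2;(1))
    (2;(1,1))
    (2;(1,1))
    (2;(1,2))
    (2;(2))
    (2;(2,2))
    (3;())
    (3;(1))
    (3;(1))
    (3;(1))


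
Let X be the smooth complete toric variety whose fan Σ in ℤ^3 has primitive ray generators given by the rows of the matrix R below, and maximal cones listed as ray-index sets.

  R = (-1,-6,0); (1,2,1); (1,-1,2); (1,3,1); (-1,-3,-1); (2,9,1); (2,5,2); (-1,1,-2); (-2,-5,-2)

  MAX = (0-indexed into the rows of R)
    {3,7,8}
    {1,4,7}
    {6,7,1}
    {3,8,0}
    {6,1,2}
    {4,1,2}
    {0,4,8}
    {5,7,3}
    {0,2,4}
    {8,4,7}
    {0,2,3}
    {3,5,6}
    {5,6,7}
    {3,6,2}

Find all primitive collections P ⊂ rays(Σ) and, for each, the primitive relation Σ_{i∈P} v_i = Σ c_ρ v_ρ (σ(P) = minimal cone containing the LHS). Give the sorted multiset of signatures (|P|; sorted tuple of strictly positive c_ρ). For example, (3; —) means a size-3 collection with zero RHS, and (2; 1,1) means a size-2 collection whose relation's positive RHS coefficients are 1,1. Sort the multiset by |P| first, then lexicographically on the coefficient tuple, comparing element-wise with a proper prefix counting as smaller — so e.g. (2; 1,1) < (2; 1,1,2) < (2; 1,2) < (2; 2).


The 16 primitive collections of Σ (r=9, n=3):

  P={2,7}:  v_{2} + v_{7} = 0  ⇒ sig = (2; —)
  P={3,4}:  v_{3} + v_{4} = 0  ⇒ sig = (2; —)
  P={6,8}:  v_{6} + v_{8} = 0  ⇒ sig = (2; —)
  P={0,5}:  v_{0} + v_{5} = v_{3}  ⇒ sig = (2; 1)
  P={0,6}:  v_{0} + v_{6} = v_{2}  ⇒ sig = (2; 1)
  P={0,7}:  v_{0} + v_{7} = v_{8}  ⇒ sig = (2; 1)
  P={1,3}:  v_{1} + v_{3} = v_{6}  ⇒ sig = (2; 1)
  P={1,8}:  v_{1} + v_{8} = v_{4}  ⇒ sig = (2; 1)
  P={2,8}:  v_{2} + v_{8} = v_{0}  ⇒ sig = (2; 1)
  P={4,6}:  v_{4} + v_{6} = v_{1}  ⇒ sig = (2; 1)
  P={0,1}:  v_{0} + v_{1} = v_{2} + v_{4}  ⇒ sig = (2; 1,1)
  P={2,5}:  v_{2} + v_{5} = v_{3} + v_{6}  ⇒ sig = (2; 1,1)
  P={4,5}:  v_{4} + v_{5} = v_{6} + v_{7}  ⇒ sig = (2; 1,1)
  P={5,8}:  v_{5} + v_{8} = v_{3} + v_{7}  ⇒ sig = (2; 1,1)
  P={1,5}:  v_{1} + v_{5} = 2·v_{6} + v_{7}  ⇒ sig = (2; 1,2)
  P={3,6,7}:  v_{3} + v_{6} + v_{7} = v_{5}  ⇒ sig = (3; 1)

Signatures (|P|; sorted positive RHS coefficients), sorted:
    (2; —)
    (2; —)
    (2; —)
    (2; 1)
    (2; 1)
    (2; 1)
    (2; 1)
    (2; 1)
    (2; 1)
    (2; 1)
    (2; 1,1)
    (2; 1,1)
    (2; 1,1)
    (2; 1,1)
    (2; 1,2)
    (3; 1)


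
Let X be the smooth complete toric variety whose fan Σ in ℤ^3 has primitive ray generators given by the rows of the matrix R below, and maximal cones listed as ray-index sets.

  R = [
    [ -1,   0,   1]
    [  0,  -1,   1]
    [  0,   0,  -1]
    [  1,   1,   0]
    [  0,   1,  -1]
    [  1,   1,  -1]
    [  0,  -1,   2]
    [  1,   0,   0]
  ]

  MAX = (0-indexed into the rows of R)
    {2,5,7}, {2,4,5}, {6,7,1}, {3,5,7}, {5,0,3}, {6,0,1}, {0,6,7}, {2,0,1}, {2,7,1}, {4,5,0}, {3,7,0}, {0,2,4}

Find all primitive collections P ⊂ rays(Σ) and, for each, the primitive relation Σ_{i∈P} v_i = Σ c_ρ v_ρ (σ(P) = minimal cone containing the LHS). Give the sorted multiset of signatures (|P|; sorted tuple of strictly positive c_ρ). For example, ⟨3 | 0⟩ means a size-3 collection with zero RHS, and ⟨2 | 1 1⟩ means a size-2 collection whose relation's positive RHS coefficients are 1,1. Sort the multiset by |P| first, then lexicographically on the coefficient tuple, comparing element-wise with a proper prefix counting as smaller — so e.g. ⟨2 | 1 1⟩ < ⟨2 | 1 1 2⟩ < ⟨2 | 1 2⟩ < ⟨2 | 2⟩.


|primitive collections| = 14. Relations:

  P={1,4}:  v_{1} + v_{4} = 0 — sig = ⟨2 | 0⟩
  P={1,5}:  v_{1} + v_{5} = v_{7} — sig = ⟨2 | 1⟩
  P={2,3}:  v_{2} + v_{3} = v_{5} — sig = ⟨2 | 1⟩
  P={2,6}:  v_{2} + v_{6} = v_{1} — sig = ⟨2 | 1⟩
  P={4,7}:  v_{4} + v_{7} = v_{5} — sig = ⟨2 | 1⟩
  P={4,6}:  v_{4} + v_{6} = v_{0} + v_{7} — sig = ⟨2 | 1 1⟩
  P={1,3}:  v_{1} + v_{3} = v_{0} + 2·v_{7} — sig = ⟨2 | 1 2⟩
  P={3,4}:  v_{3} + v_{4} = v_{0} + 2·v_{5} — sig = ⟨2 | 1 2⟩
  P={5,6}:  v_{5} + v_{6} = v_{0} + 2·v_{7} — sig = ⟨2 | 1 2⟩
  P={3,6}:  v_{3} + v_{6} = 2·v_{0} + 3·v_{7} — sig = ⟨2 | 2 3⟩
  P={0,2,7}:  v_{0} + v_{2} + v_{7} = 0 — sig = ⟨3 | 0⟩
  P={0,1,7}:  v_{0} + v_{1} + v_{7} = v_{6} — sig = ⟨3 | 1⟩
  P={0,2,5}:  v_{0} + v_{2} + v_{5} = v_{4} — sig = ⟨3 | 1⟩
  P={0,5,7}:  v_{0} + v_{5} + v_{7} = v_{3} — sig = ⟨3 | 1⟩

so the primitive-relation signature multiset is
    ⟨2 | 0⟩
    ⟨2 | 1⟩
    ⟨2 | 1⟩
    ⟨2 | 1⟩
    ⟨2 | 1⟩
    ⟨2 | 1 1⟩
    ⟨2 | 1 2⟩
    ⟨2 | 1 2⟩
    ⟨2 | 1 2⟩
    ⟨2 | 2 3⟩
    ⟨3 | 0⟩
    ⟨3 | 1⟩
    ⟨3 | 1⟩
    ⟨3 | 1⟩


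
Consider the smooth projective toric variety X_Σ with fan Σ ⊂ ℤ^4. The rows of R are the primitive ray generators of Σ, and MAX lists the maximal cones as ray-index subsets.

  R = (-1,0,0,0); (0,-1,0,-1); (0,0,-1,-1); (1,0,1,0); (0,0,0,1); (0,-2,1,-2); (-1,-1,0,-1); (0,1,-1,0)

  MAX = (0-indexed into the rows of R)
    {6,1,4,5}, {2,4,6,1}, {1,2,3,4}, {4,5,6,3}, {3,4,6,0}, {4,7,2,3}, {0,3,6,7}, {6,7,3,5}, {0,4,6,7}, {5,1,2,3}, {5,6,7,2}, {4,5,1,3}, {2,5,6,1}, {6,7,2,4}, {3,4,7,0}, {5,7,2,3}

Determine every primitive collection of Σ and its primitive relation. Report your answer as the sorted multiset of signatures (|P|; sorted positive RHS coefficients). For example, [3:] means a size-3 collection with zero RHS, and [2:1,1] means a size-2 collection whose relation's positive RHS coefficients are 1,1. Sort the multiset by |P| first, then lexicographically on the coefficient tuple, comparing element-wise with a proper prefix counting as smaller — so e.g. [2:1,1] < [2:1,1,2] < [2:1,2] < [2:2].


The 9 primitive collections of Σ (r=8, n=4):

  • {0,1}:  v_{0} + v_{1} = v_{6}  ⟹  sig = [2:1]
  • {1,7}:  v_{1} + v_{7} = v_{2}  ⟹  sig = [2:1]
  • {0,2}:  v_{0} + v_{2} = v_{6} + v_{7}  ⟹  sig = [2:1,1]
  • {0,5}:  v_{0} + v_{5} = v_{3} + 2·v_{6}  ⟹  sig = [2:1,2]
  • {1,3,6}:  v_{1} + v_{3} + v_{6} = v_{5}  ⟹  sig = [3:1]
  • {4,5,7}:  v_{4} + v_{5} + v_{7} = v_{1}  ⟹  sig = [3:1]
  • {2,3,6}:  v_{2} + v_{3} + v_{6} = v_{5} + v_{7}  ⟹  sig = [3:1,1]
  • {2,4,5}:  v_{2} + v_{4} + v_{5} = 2·v_{1}  ⟹  sig = [3:2]
  • {3,4,6,7}:  v_{3} + v_{4} + v_{6} + v_{7} = 0  ⟹  sig = [4:]

Hence PRS(X_Σ) =
    [2:1]
    [2:1]
    [2:1,1]
    [2:1,2]
    [3:1]
    [3:1]
    [3:1,1]
    [3:2]
    [4:]


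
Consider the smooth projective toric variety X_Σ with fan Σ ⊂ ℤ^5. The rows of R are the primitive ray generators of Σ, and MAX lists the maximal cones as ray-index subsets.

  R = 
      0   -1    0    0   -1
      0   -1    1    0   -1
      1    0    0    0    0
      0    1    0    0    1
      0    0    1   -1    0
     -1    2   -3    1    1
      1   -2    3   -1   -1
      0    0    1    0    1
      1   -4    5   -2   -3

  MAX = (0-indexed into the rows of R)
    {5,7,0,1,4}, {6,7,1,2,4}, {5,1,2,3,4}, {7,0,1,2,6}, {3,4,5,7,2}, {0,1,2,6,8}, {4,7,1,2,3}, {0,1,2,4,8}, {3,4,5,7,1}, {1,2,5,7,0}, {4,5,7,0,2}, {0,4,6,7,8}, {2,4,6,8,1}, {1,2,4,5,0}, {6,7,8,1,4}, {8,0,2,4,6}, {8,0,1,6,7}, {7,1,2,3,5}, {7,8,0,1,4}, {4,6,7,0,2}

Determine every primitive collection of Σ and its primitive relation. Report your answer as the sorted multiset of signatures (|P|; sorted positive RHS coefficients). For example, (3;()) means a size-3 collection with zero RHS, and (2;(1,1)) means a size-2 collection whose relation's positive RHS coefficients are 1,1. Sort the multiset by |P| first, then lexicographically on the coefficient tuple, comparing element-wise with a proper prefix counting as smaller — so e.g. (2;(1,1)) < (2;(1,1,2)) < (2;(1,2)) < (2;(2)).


The 9 primitive collections of Σ (r=9, n=5):

  P = {0,3}:  v_{0} + v_{3} = 0  ⟹  sig = (2;())
  P = {5,6}:  v_{5} + v_{6} = 0  ⟹  sig = (2;())
  P = {3,8}:  v_{3} + v_{8} = v_{1} + v_{4} + v_{6}  ⟹  sig = (2;(1,1,1))
  P = {5,8}:  v_{5} + v_{8} = v_{0} + v_{1} + v_{4}  ⟹  sig = (2;(1,1,1))
  P = {3,6}:  v_{3} + v_{6} = v_{1} + v_{2} + v_{4} + v_{7}  ⟹  sig = (2;(1,1,1,1))
  P = {2,7,8}:  v_{2} + v_{7} + v_{8} = 2·v_{6}  ⟹  sig = (3;(2))
  P = {0,1,4,6}:  v_{0} + v_{1} + v_{4} + v_{6} = v_{8}  ⟹  sig = (4;(1))
  P = {0,1,2,4,7}:  v_{0} + v_{1} + v_{2} + v_{4} + v_{7} = v_{6}  ⟹  sig = (5;(1))
  P = {1,2,4,5,7}:  v_{1} + v_{2} + v_{4} + v_{5} + v_{7} = v_{3}  ⟹  sig = (5;(1))

so the primitive-relation signature multiset is
    (2;())
    (2;())
    (2;(1,1,1))
    (2;(1,1,1))
    (2;(1,1,1,1))
    (3;(2))
    (4;(1))
    (5;(1))
    (5;(1))


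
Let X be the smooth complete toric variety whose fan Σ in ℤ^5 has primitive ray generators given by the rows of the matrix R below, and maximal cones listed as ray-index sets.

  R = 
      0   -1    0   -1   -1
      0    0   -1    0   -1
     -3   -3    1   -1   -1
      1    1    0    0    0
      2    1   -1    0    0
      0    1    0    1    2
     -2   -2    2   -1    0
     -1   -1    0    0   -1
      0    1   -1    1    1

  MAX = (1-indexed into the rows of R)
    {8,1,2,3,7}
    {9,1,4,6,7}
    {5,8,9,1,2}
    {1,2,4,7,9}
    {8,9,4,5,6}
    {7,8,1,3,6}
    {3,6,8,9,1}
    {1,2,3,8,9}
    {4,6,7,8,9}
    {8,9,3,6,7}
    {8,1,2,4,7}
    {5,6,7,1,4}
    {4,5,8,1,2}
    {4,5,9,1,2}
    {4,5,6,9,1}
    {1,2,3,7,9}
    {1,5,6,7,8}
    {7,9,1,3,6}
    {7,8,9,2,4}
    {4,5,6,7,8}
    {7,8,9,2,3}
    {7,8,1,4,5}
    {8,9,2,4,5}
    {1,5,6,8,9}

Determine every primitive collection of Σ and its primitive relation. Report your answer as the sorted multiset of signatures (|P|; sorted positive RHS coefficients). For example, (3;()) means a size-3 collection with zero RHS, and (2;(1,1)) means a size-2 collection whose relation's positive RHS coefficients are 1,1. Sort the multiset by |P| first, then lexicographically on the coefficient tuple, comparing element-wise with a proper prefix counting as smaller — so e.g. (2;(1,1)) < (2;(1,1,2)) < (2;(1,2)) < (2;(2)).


8 collections generate NE(X_Σ); each relation:

  P = {2,6}:  v_{2} + v_{6} = v_{9}  ⟹  sig = (2;(1))
  P = {3,4}:  v_{3} + v_{4} = v_{2} + v_{7}  ⟹  sig = (2;(1,1))
  P = {3,5}:  v_{3} + v_{5} = 2·v_{1} + v_{6} + v_{8}  ⟹  sig = (2;(1,1,2))
  P = {2,5,7}:  v_{2} + v_{5} + v_{7} = v_{1}  ⟹  sig = (3;(1))
  P = {5,7,9}:  v_{5} + v_{7} + v_{9} = v_{1} + v_{6}  ⟹  sig = (3;(1,1))
  P = {1,4,6,8}:  v_{1} + v_{4} + v_{6} + v_{8} = 0  ⟹  sig = (4;())
  P = {1,4,8,9}:  v_{1} + v_{4} + v_{8} + v_{9} = v_{2}  ⟹  sig = (4;(1))
  P = {1,7,8,9}:  v_{1} + v_{7} + v_{8} + v_{9} = v_{3}  ⟹  sig = (4;(1))

Sorted signature multiset PRS(X):
{ (2;(1)),  (2;(1,1)),  (2;(1,1,2)),  (3;(1)),  (3;(1,1)),  (4;()),  (4;(1)) ×2 }


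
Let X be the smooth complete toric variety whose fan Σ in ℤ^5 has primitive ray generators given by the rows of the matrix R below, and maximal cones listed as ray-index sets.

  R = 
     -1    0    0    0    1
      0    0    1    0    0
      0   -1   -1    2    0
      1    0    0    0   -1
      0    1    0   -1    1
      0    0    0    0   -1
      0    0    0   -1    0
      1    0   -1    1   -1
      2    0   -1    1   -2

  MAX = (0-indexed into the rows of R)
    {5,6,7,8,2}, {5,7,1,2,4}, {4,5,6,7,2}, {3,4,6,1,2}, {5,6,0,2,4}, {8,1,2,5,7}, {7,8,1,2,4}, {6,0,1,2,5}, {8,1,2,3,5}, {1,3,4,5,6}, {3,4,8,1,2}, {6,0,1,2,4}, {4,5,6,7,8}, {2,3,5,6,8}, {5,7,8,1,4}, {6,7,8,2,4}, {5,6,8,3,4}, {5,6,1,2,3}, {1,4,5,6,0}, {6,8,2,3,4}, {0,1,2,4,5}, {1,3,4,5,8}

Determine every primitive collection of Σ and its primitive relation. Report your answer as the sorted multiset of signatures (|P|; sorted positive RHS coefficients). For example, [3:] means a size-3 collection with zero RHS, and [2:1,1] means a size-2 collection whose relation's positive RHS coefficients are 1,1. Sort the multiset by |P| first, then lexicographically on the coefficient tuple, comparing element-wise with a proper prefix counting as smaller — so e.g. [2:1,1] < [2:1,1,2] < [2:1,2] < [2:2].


|primitive collections| = 9. Relations:

  P={0,3}:  v_{0} + v_{3} = 0  ⟹  sig = [2:]
  P={0,8}:  v_{0} + v_{8} = v_{7}  ⟹  sig = [2:1]
  P={3,7}:  v_{3} + v_{7} = v_{8}  ⟹  sig = [2:1]
  P={0,7}:  v_{0} + v_{7} = v_{2} + v_{4} + v_{5}  ⟹  sig = [2:1,1,1]
  P={1,6,7}:  v_{1} + v_{6} + v_{7} = v_{3}  ⟹  sig = [3:1]
  P={1,6,8}:  v_{1} + v_{6} + v_{8} = 2·v_{3}  ⟹  sig = [3:2]
  P={2,3,4,5}:  v_{2} + v_{3} + v_{4} + v_{5} = v_{7}  ⟹  sig = [4:1]
  P={2,4,5,8}:  v_{2} + v_{4} + v_{5} + v_{8} = 2·v_{7}  ⟹  sig = [4:2]
  P={1,2,4,5,6}:  v_{1} + v_{2} + v_{4} + v_{5} + v_{6} = 0  ⟹  sig = [5:]

Signatures (|P|; sorted positive RHS coefficients), sorted:
    |P|=2: 4 collections, coeffs (), (1), (1), (1,1,1)
    |P|=3: 2 collections, coeffs (1), (2)
    |P|=4: 2 collections, coeffs (1), (2)
    |P|=5: 1 collection, coeffs ()


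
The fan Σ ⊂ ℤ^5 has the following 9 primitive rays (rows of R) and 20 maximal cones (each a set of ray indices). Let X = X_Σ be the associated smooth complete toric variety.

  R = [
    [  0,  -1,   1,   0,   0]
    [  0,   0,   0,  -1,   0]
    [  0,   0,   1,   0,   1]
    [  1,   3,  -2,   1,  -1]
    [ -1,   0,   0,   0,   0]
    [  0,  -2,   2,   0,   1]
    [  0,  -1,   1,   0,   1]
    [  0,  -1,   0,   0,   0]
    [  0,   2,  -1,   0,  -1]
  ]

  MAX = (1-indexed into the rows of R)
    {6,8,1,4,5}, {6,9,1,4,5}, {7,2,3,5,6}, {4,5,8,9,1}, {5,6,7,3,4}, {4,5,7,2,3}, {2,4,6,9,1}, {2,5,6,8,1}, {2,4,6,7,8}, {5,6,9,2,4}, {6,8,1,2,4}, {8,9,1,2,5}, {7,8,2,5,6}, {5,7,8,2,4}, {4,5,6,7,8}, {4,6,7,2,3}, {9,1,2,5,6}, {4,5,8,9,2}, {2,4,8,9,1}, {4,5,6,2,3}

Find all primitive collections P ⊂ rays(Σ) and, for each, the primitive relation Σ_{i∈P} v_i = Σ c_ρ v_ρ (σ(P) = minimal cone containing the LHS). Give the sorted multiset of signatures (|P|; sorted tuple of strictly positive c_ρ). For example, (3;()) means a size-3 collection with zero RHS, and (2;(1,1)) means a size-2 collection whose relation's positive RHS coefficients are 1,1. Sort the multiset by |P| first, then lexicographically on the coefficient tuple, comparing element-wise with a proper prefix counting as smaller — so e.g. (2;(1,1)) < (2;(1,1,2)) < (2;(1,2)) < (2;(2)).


|primitive collections| = 9. Relations:

  {1,7}:  v_{1} + v_{7} = v_{6}  so sig = (2;(1))
  {3,8}:  v_{3} + v_{8} = v_{7}  so sig = (2;(1))
  {7,9}:  v_{7} + v_{9} = v_{2} + v_{4} + v_{5} + v_{6}  so sig = (2;(1,1,1,1))
  {1,3}:  v_{1} + v_{3} = v_{2} + v_{4} + v_{5} + 2·v_{6}  so sig = (2;(1,1,1,2))
  {3,9}:  v_{3} + v_{9} = 2·v_{2} + 2·v_{4} + 2·v_{5} + 2·v_{6}  so sig = (2;(2,2,2,2))
  {6,8,9}:  v_{6} + v_{8} + v_{9} = v_{1}  so sig = (3;(1))
  {1,2,4,5}:  v_{1} + v_{2} + v_{4} + v_{5} = v_{9}  so sig = (4;(1))
  {2,4,5,6,8}:  v_{2} + v_{4} + v_{5} + v_{6} + v_{8} = 0  so sig = (5;())
  {2,4,5,6,7}:  v_{2} + v_{4} + v_{5} + v_{6} + v_{7} = v_{3}  so sig = (5;(1))

so the primitive-relation signature multiset is
    (2;(1))
    (2;(1))
    (2;(1,1,1,1))
    (2;(1,1,1,2))
    (2;(2,2,2,2))
    (3;(1))
    (4;(1))
    (5;())
    (5;(1))


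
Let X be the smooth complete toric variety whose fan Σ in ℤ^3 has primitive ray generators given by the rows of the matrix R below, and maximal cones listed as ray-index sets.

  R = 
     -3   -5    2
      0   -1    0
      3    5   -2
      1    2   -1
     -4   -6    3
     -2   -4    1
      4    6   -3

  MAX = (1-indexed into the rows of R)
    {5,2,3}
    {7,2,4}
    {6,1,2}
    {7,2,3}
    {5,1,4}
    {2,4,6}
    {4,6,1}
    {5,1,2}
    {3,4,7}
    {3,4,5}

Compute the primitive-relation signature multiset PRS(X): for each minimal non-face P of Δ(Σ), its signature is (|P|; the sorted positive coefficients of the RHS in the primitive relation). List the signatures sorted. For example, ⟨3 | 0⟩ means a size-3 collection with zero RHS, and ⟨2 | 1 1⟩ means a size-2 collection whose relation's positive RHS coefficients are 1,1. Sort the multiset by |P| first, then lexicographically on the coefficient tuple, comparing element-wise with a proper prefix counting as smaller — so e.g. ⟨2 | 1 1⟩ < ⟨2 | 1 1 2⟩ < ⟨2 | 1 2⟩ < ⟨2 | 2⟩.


|primitive collections| = 9. Relations:

  {1,3}:  v_{1} + v_{3} = 0  ⇒ sig = ⟨2 | 0⟩
  {5,7}:  v_{5} + v_{7} = 0  ⇒ sig = ⟨2 | 0⟩
  {1,7}:  v_{1} + v_{7} = v_{2} + v_{4}  ⇒ sig = ⟨2 | 1 1⟩
  {3,6}:  v_{3} + v_{6} = v_{2} + v_{4}  ⇒ sig = ⟨2 | 1 1⟩
  {5,6}:  v_{5} + v_{6} = 2·v_{1}  ⇒ sig = ⟨2 | 2⟩
  {6,7}:  v_{6} + v_{7} = 2·v_{2} + 2·v_{4}  ⇒ sig = ⟨2 | 2 2⟩
  {1,2,4}:  v_{1} + v_{2} + v_{4} = v_{6}  ⇒ sig = ⟨3 | 1⟩
  {2,3,4}:  v_{2} + v_{3} + v_{4} = v_{7}  ⇒ sig = ⟨3 | 1⟩
  {2,4,5}:  v_{2} + v_{4} + v_{5} = v_{1}  ⇒ sig = ⟨3 | 1⟩

so the primitive-relation signature multiset is
[⟨2 | 0⟩, ⟨2 | 0⟩, ⟨2 | 1 1⟩, ⟨2 | 1 1⟩, ⟨2 | 2⟩, ⟨2 | 2 2⟩, ⟨3 | 1⟩, ⟨3 | 1⟩, ⟨3 | 1⟩]


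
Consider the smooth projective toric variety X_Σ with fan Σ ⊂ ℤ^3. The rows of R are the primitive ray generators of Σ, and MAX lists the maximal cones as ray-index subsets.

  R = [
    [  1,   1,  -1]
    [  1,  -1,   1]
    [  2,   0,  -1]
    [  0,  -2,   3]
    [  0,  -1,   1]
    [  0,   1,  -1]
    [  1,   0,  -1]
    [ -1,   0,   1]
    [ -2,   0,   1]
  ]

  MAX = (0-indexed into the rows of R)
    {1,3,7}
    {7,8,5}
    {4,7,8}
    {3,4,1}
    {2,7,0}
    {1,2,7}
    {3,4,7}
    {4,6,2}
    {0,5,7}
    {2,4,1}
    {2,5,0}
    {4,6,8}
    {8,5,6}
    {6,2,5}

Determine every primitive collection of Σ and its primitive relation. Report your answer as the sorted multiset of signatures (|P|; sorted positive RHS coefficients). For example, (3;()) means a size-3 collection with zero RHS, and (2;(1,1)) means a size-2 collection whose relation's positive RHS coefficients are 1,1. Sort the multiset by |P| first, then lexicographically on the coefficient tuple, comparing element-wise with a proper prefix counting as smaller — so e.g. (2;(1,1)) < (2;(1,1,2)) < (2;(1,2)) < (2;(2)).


18 collections generate NE(X_Σ); each relation:

  P={2,8}:  v_{2} + v_{8} = 0 — sig = (2;())
  P={4,5}:  v_{4} + v_{5} = 0 — sig = (2;())
  P={6,7}:  v_{6} + v_{7} = 0 — sig = (2;())
  P={0,4}:  v_{0} + v_{4} = v_{2} + v_{7} — sig = (2;(1,1))
  P={0,6}:  v_{0} + v_{6} = v_{2} + v_{5} — sig = (2;(1,1))
  P={0,8}:  v_{0} + v_{8} = v_{5} + v_{7} — sig = (2;(1,1))
  P={1,5}:  v_{1} + v_{5} = v_{2} + v_{7} — sig = (2;(1,1))
  P={1,6}:  v_{1} + v_{6} = v_{2} + v_{4} — sig = (2;(1,1))
  P={1,8}:  v_{1} + v_{8} = v_{4} + v_{7} — sig = (2;(1,1))
  P={3,5}:  v_{3} + v_{5} = v_{1} + v_{7} — sig = (2;(1,1))
  P={3,6}:  v_{3} + v_{6} = v_{1} + v_{4} — sig = (2;(1,1))
  P={0,3}:  v_{0} + v_{3} = v_{1} + v_{2} + 2·v_{7} — sig = (2;(1,1,2))
  P={2,3}:  v_{2} + v_{3} = 2·v_{1} — sig = (2;(2))
  P={0,1}:  v_{0} + v_{1} = 2·v_{2} + 2·v_{7} — sig = (2;(2,2))
  P={3,8}:  v_{3} + v_{8} = 2·v_{4} + 2·v_{7} — sig = (2;(2,2))
  P={1,4,7}:  v_{1} + v_{4} + v_{7} = v_{3} — sig = (3;(1))
  P={2,4,7}:  v_{2} + v_{4} + v_{7} = v_{1} — sig = (3;(1))
  P={2,5,7}:  v_{2} + v_{5} + v_{7} = v_{0} — sig = (3;(1))

Sorted signature multiset PRS(X):
[(2;()), (2;()), (2;()), (2;(1,1)), (2;(1,1)), (2;(1,1)), (2;(1,1)), (2;(1,1)), (2;(1,1)), (2;(1,1)), (2;(1,1)), (2;(1,1,2)), (2;(2)), (2;(2,2)), (2;(2,2)), (3;(1)), (3;(1)), (3;(1))]


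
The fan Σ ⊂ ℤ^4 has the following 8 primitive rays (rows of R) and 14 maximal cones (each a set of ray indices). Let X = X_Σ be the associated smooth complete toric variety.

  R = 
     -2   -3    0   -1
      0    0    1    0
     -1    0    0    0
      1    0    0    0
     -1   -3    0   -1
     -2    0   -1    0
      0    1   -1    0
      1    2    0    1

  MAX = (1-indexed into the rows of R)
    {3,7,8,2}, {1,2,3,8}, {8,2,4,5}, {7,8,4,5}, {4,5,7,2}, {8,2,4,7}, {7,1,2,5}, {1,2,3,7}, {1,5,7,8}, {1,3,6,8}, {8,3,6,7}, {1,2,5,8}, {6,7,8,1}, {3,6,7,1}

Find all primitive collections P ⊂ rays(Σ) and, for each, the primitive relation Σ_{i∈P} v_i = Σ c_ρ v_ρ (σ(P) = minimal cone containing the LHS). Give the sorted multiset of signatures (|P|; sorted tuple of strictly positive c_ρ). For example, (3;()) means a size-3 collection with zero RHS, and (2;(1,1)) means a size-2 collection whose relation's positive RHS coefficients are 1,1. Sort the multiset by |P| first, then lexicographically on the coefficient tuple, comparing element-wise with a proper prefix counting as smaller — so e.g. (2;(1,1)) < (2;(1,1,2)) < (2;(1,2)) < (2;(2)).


9 collections generate NE(X_Σ); each relation:

  P={3,4}:  v_{3} + v_{4} = 0 ; sig = (2;())
  P={1,4}:  v_{1} + v_{4} = v_{5} ; sig = (2;(1))
  P={3,5}:  v_{3} + v_{5} = v_{1} ; sig = (2;(1))
  P={4,6}:  v_{4} + v_{6} = v_{1} + v_{7} + v_{8} ; sig = (2;(1,1,1))
  P={5,6}:  v_{5} + v_{6} = 2·v_{1} + v_{7} + v_{8} ; sig = (2;(1,1,2))
  P={2,6}:  v_{2} + v_{6} = 2·v_{3} ; sig = (2;(2))
  P={2,5,7,8}:  v_{2} + v_{5} + v_{7} + v_{8} = 0 ; sig = (4;())
  P={1,2,7,8}:  v_{1} + v_{2} + v_{7} + v_{8} = v_{3} ; sig = (4;(1))
  P={1,3,7,8}:  v_{1} + v_{3} + v_{7} + v_{8} = v_{6} ; sig = (4;(1))

Signatures (|P|; sorted positive RHS coefficients), sorted:
    |P|=2: 6 collections, coeffs (), (1), (1), (1,1,1), (1,1,2), (2)
    |P|=4: 3 collections, coeffs (), (1), (1)


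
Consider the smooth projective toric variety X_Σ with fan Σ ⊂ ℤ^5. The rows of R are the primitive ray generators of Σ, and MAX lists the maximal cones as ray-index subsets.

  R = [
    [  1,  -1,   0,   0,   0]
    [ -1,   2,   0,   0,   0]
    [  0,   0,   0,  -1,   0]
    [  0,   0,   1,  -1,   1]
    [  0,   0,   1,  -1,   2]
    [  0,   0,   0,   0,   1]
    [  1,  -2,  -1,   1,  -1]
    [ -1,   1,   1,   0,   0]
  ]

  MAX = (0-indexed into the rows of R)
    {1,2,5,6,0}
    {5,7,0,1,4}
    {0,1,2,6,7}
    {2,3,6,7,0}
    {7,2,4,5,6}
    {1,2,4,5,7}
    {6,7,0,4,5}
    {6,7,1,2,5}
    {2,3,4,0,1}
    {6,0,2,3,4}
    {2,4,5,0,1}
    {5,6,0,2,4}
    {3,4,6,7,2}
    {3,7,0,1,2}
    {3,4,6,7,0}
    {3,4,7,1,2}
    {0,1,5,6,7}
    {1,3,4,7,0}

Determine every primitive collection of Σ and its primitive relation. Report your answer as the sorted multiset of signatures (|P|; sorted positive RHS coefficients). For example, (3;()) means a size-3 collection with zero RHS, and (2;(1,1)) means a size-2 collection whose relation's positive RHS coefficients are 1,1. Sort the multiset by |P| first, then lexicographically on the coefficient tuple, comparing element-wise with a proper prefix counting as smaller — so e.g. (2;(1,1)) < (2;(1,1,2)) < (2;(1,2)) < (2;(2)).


Minimal non-faces — 5 found among 8 rays, 18 max cones:

  • {3,5}:  v_{3} + v_{5} = v_{4} ; sig = (2;(1))
  • {1,3,6}:  v_{1} + v_{3} + v_{6} = 0 ; sig = (3;())
  • {1,4,6}:  v_{1} + v_{4} + v_{6} = v_{5} ; sig = (3;(1))
  • {0,2,5,7}:  v_{0} + v_{2} + v_{5} + v_{7} = v_{3} ; sig = (4;(1))
  • {0,2,4,7}:  v_{0} + v_{2} + v_{4} + v_{7} = 2·v_{3} ; sig = (4;(2))

Sorted signature multiset PRS(X):
{ (2;(1)),  (3;()),  (3;(1)),  (4;(1)),  (4;(2)) }
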